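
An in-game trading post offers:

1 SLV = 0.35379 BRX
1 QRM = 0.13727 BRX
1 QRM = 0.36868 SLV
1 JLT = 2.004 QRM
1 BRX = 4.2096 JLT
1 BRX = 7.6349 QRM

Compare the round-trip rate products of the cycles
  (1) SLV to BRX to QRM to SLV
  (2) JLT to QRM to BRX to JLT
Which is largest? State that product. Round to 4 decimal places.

(1) 0.35379 × 7.6349 × 0.36868 = 0.99586
(2) 2.004 × 0.13727 × 4.2096 = 1.15801
Highest is cycle (2) at 1.1580 (>1, arbitrage).

1.1580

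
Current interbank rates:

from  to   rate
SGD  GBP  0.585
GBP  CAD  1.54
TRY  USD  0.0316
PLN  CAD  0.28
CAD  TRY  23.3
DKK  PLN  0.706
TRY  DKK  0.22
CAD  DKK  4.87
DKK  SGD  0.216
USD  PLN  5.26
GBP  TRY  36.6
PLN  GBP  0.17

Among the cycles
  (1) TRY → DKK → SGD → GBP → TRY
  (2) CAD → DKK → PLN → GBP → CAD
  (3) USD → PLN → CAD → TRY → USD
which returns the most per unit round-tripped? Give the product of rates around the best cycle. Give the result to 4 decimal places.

(1) 0.22 × 0.216 × 0.585 × 36.6 = 1.01745
(2) 4.87 × 0.706 × 0.17 × 1.54 = 0.90013
(3) 5.26 × 0.28 × 23.3 × 0.0316 = 1.08439
Highest is cycle (3) at 1.0844 (>1, arbitrage).

1.0844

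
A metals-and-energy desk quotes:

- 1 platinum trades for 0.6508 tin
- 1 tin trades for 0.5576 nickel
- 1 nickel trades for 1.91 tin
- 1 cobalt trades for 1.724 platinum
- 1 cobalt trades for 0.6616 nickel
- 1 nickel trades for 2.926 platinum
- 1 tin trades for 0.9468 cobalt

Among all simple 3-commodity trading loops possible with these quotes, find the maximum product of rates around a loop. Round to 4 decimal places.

tin→cobalt→nickel→tin: 0.9468 × 0.6616 × 1.91 = 1.19643
platinum→tin→cobalt→platinum: 0.6508 × 0.9468 × 1.724 = 1.06229
platinum→tin→nickel→platinum: 0.6508 × 0.5576 × 2.926 = 1.06180
Maximum is tin→cobalt→nickel→tin at 1.1964; arbitrage exists.

1.1964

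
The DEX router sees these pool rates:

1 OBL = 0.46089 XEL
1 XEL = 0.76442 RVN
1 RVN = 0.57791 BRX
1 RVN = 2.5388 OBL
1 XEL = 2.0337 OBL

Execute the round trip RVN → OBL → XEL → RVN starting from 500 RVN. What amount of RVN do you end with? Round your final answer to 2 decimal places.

447.23

500 RVN × 2.5388 = 1269.4 OBL
1269.4 OBL × 0.46089 = 585.053766 XEL
585.053766 XEL × 0.76442 = 447.22679980572 RVN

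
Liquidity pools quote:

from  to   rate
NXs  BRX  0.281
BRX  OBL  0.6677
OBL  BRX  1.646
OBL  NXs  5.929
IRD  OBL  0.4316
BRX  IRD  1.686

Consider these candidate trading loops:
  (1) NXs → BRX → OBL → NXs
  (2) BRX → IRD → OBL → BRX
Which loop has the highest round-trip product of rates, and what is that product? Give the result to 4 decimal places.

(1) 0.281 × 0.6677 × 5.929 = 1.11242
(2) 1.686 × 0.4316 × 1.646 = 1.19776
Highest is cycle (2) at 1.1978 (>1, arbitrage).

1.1978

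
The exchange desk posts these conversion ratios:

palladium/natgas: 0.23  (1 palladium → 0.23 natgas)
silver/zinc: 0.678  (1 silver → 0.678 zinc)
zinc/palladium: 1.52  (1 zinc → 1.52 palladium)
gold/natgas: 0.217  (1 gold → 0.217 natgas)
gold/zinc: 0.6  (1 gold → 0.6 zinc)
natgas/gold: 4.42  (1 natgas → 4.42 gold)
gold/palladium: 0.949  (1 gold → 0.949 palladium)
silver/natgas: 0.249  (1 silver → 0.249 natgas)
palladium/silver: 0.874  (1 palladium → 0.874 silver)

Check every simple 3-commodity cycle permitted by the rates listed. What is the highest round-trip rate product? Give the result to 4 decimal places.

natgas→gold→palladium→natgas: 4.42 × 0.949 × 0.23 = 0.96475
zinc→palladium→silver→zinc: 1.52 × 0.874 × 0.678 = 0.90071
Maximum is natgas→gold→palladium→natgas at 0.9648; no arbitrage — every cycle loses value.

0.9648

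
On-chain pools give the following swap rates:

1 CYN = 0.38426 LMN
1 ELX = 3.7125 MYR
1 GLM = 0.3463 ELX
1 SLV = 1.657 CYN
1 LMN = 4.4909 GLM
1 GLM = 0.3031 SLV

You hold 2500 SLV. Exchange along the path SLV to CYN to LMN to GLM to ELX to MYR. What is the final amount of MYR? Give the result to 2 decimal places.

2500 SLV × 1.657 = 4142.5 CYN
4142.5 CYN × 0.38426 = 1591.79705 LMN
1591.79705 LMN × 4.4909 = 7148.601371845 GLM
7148.601371845 GLM × 0.3463 = 2475.5606550699235 ELX
2475.5606550699235 ELX × 3.7125 = 9190.51893194709099375 MYR

9190.52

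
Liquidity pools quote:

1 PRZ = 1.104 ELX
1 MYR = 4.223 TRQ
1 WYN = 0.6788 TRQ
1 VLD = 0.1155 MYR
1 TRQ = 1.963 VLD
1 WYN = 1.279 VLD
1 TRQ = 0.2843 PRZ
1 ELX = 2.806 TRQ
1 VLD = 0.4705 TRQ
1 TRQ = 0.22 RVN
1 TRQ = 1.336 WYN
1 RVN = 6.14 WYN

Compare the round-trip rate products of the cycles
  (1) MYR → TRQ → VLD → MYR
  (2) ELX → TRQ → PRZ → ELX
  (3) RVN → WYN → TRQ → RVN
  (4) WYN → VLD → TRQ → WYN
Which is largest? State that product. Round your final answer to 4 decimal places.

(1) 4.223 × 1.963 × 0.1155 = 0.95747
(2) 2.806 × 0.2843 × 1.104 = 0.88071
(3) 6.14 × 0.6788 × 0.22 = 0.91692
(4) 1.279 × 0.4705 × 1.336 = 0.80396
Highest is cycle (1) at 0.9575 (≤1, no arbitrage).

0.9575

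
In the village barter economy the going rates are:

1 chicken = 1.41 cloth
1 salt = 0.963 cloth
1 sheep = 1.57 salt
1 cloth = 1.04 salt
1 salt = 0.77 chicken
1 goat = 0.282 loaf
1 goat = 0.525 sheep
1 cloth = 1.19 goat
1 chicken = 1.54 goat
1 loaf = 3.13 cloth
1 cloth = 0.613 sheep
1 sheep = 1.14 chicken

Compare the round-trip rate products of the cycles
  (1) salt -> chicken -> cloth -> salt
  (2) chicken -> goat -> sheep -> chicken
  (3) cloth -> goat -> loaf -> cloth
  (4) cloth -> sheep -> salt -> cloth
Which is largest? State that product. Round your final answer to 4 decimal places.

1.1291

(1) 0.77 × 1.41 × 1.04 = 1.12913
(2) 1.54 × 0.525 × 1.14 = 0.92169
(3) 1.19 × 0.282 × 3.13 = 1.05037
(4) 0.613 × 1.57 × 0.963 = 0.92680
Highest is cycle (1) at 1.1291 (>1, arbitrage).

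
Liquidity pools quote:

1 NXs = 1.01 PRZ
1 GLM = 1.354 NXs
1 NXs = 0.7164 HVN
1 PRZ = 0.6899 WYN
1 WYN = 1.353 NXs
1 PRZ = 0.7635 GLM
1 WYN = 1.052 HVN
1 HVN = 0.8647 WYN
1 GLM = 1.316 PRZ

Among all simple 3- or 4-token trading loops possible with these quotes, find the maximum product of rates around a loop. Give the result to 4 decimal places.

1.0441

PRZ→GLM→NXs→PRZ: 0.7635 × 1.354 × 1.01 = 1.04412
PRZ→WYN→NXs→PRZ: 0.6899 × 1.353 × 1.01 = 0.94277
HVN→WYN→NXs→HVN: 0.8647 × 1.353 × 0.7164 = 0.83814
Maximum is PRZ→GLM→NXs→PRZ at 1.0441; arbitrage exists.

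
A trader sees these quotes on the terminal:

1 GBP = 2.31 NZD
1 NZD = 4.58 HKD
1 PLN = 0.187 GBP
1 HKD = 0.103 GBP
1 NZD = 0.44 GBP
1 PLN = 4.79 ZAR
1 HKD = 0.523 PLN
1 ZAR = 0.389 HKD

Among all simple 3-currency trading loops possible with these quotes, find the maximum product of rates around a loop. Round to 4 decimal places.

1.0897

GBP→NZD→HKD→GBP: 2.31 × 4.58 × 0.103 = 1.08972
ZAR→HKD→PLN→ZAR: 0.389 × 0.523 × 4.79 = 0.97451
Maximum is GBP→NZD→HKD→GBP at 1.0897; arbitrage exists.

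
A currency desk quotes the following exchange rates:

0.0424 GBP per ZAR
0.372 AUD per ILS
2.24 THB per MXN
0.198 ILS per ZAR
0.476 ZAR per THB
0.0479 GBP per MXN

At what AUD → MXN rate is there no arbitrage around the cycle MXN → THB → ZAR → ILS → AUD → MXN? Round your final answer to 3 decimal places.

12.733

Known legs of the cycle: 2.24 × 0.476 × 0.198 × 0.372 = 0.07853497344
For no arbitrage the full-cycle product must be 1, so the missing rate is 1 / 0.07853497344 ≈ 12.73318.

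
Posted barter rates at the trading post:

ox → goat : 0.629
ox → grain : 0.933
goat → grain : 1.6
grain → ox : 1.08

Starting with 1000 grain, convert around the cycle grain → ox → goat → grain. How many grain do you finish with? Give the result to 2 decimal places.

1086.91

1000 grain × 1.08 = 1080 ox
1080 ox × 0.629 = 679.32 goat
679.32 goat × 1.6 = 1086.912 grain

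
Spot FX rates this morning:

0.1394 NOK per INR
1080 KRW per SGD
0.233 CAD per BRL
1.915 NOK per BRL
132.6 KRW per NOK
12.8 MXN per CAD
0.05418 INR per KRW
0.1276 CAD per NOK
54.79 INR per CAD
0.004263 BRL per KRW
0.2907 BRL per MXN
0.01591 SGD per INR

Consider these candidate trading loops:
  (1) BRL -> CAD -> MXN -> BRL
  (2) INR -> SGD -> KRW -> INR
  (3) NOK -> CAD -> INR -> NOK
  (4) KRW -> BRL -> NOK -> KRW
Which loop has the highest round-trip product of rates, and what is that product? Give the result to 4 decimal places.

(1) 0.233 × 12.8 × 0.2907 = 0.86698
(2) 0.01591 × 1080 × 0.05418 = 0.93096
(3) 0.1276 × 54.79 × 0.1394 = 0.97457
(4) 0.004263 × 1.915 × 132.6 = 1.08250
Highest is cycle (4) at 1.0825 (>1, arbitrage).

1.0825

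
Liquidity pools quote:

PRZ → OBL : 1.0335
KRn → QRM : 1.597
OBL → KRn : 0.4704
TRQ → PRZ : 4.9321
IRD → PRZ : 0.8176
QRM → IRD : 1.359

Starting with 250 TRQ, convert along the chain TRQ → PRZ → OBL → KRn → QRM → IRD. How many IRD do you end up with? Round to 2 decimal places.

1300.99

250 TRQ × 4.9321 = 1233.025 PRZ
1233.025 PRZ × 1.0335 = 1274.3313375 OBL
1274.3313375 OBL × 0.4704 = 599.44546116 KRn
599.44546116 KRn × 1.597 = 957.31440147252 QRM
957.31440147252 QRM × 1.359 = 1300.99027160115468 IRD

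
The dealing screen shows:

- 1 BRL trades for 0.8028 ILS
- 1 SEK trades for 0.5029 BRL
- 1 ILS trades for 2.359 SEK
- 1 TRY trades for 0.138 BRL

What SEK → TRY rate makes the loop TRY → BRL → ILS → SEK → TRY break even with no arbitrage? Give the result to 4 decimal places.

3.8264

Known legs of the cycle: 0.138 × 0.8028 × 2.359 = 0.2613451176
For no arbitrage the full-cycle product must be 1, so the missing rate is 1 / 0.2613451176 ≈ 3.826358.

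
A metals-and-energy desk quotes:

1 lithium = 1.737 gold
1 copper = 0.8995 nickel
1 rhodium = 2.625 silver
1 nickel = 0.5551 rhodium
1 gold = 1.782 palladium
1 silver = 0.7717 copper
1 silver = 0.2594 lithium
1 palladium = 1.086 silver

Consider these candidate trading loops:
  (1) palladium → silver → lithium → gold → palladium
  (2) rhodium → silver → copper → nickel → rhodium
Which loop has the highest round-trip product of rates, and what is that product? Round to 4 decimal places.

1.0115

(1) 1.086 × 0.2594 × 1.737 × 1.782 = 0.87198
(2) 2.625 × 0.7717 × 0.8995 × 0.5551 = 1.01146
Highest is cycle (2) at 1.0115 (>1, arbitrage).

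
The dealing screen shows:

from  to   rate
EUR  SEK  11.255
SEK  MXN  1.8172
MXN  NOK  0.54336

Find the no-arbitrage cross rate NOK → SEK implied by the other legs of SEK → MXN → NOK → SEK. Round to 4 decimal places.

Known legs of the cycle: 1.8172 × 0.54336 = 0.987393792
For no arbitrage the full-cycle product must be 1, so the missing rate is 1 / 0.987393792 ≈ 1.012767.

1.0128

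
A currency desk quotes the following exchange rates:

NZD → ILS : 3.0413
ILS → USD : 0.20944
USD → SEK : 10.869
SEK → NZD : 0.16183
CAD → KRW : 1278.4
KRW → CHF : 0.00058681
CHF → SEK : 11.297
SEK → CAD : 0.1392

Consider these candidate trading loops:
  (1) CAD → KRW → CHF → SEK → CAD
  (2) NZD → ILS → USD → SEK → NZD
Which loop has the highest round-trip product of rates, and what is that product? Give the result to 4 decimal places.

(1) 1278.4 × 0.00058681 × 11.297 × 0.1392 = 1.17969
(2) 3.0413 × 0.20944 × 10.869 × 0.16183 = 1.12039
Highest is cycle (1) at 1.1797 (>1, arbitrage).

1.1797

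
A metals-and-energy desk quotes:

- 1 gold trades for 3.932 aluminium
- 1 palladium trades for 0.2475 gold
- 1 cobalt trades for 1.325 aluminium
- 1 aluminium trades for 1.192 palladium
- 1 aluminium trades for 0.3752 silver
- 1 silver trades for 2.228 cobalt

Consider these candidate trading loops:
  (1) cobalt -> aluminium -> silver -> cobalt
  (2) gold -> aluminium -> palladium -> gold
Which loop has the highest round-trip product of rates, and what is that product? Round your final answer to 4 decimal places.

1.1600

(1) 1.325 × 0.3752 × 2.228 = 1.10763
(2) 3.932 × 1.192 × 0.2475 = 1.16002
Highest is cycle (2) at 1.1600 (>1, arbitrage).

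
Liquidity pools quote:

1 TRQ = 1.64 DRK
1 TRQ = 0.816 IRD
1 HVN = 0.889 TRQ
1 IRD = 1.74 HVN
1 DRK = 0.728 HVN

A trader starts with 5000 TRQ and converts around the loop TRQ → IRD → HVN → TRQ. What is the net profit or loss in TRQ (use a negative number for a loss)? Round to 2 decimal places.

5000 TRQ × 0.816 = 4080 IRD
4080 IRD × 1.74 = 7099.2 HVN
7099.2 HVN × 0.889 = 6311.1888 TRQ
Net change: 6311.1888 − 5000 = 1311.1888 TRQ

1311.19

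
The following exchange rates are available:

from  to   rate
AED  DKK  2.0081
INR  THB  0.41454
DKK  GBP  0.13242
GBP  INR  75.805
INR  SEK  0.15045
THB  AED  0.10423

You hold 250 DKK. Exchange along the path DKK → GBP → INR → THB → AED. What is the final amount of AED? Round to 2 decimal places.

250 DKK × 0.13242 = 33.105 GBP
33.105 GBP × 75.805 = 2509.524525 INR
2509.524525 INR × 0.41454 = 1040.2982965935 THB
1040.2982965935 THB × 0.10423 = 108.430291453940505 AED

108.43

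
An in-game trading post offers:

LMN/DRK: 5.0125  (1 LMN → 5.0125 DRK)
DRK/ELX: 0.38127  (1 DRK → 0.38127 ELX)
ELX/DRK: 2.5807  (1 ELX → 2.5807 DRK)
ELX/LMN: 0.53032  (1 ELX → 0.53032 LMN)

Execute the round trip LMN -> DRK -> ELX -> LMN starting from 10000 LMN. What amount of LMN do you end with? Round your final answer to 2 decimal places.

10000 LMN × 5.0125 = 50125 DRK
50125 DRK × 0.38127 = 19111.15875 ELX
19111.15875 ELX × 0.53032 = 10135.0297083 LMN

10135.03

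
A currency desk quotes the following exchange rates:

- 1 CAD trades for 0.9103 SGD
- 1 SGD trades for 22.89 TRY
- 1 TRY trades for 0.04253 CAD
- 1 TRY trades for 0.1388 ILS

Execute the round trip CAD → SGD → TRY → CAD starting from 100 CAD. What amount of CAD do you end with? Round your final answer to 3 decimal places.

100 CAD × 0.9103 = 91.03 SGD
91.03 SGD × 22.89 = 2083.6767 TRY
2083.6767 TRY × 0.04253 = 88.618770051 CAD

88.619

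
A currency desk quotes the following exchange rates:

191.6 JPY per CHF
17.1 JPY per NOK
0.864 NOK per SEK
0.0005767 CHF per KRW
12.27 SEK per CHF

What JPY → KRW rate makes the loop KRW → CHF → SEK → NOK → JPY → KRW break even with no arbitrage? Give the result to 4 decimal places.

9.5652

Known legs of the cycle: 0.0005767 × 12.27 × 0.864 × 17.1 = 0.1045452648096
For no arbitrage the full-cycle product must be 1, so the missing rate is 1 / 0.1045452648096 ≈ 9.565235.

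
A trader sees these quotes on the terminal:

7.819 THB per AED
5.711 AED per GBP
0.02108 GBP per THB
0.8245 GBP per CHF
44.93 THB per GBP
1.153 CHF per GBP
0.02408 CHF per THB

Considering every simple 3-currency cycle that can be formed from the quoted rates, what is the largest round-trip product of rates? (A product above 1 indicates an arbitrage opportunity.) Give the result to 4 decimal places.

0.9413

AED→THB→GBP→AED: 7.819 × 0.02108 × 5.711 = 0.94131
CHF→GBP→THB→CHF: 0.8245 × 44.93 × 0.02408 = 0.89204
Maximum is AED→THB→GBP→AED at 0.9413; no arbitrage — every cycle loses value.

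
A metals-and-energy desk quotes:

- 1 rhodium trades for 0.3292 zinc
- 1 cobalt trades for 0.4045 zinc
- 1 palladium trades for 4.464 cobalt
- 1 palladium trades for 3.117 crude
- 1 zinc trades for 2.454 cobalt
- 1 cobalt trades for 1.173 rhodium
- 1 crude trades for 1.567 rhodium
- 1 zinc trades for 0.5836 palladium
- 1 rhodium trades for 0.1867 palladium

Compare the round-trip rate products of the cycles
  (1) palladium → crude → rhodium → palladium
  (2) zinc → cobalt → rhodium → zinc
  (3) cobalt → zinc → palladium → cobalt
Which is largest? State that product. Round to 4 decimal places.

1.0538

(1) 3.117 × 1.567 × 0.1867 = 0.91191
(2) 2.454 × 1.173 × 0.3292 = 0.94762
(3) 0.4045 × 0.5836 × 4.464 = 1.05380
Highest is cycle (3) at 1.0538 (>1, arbitrage).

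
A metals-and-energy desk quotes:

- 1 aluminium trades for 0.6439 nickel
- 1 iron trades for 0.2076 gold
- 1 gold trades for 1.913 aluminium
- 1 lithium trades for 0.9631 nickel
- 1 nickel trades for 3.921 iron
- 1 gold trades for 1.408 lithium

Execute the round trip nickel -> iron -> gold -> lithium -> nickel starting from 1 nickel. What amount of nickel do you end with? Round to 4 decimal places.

1 nickel × 3.921 = 3.921 iron
3.921 iron × 0.2076 = 0.8139996 gold
0.8139996 gold × 1.408 = 1.1461114368 lithium
1.1461114368 lithium × 0.9631 = 1.10381992478208 nickel

1.1038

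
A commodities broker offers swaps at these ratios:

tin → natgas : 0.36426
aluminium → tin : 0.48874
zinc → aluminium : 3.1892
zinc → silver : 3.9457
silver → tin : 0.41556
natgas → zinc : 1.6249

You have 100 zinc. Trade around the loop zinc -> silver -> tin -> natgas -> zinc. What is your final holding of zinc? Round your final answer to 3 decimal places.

100 zinc × 3.9457 = 394.57 silver
394.57 silver × 0.41556 = 163.9675092 tin
163.9675092 tin × 0.36426 = 59.726804901192 natgas
59.726804901192 natgas × 1.6249 = 97.0500852839468808 zinc

97.050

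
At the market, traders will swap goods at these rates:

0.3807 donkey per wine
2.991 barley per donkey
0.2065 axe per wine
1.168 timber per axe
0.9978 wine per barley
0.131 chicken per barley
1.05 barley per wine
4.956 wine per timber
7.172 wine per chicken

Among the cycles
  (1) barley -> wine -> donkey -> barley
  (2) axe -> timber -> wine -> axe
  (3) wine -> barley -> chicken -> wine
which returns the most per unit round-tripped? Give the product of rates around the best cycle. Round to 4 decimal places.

(1) 0.9978 × 0.3807 × 2.991 = 1.13617
(2) 1.168 × 4.956 × 0.2065 = 1.19535
(3) 1.05 × 0.131 × 7.172 = 0.98651
Highest is cycle (2) at 1.1953 (>1, arbitrage).

1.1953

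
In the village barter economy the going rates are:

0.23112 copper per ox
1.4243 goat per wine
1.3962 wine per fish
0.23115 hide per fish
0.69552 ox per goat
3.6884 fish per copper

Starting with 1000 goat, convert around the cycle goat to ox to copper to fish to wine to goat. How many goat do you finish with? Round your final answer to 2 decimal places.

1179.06

1000 goat × 0.69552 = 695.52 ox
695.52 ox × 0.23112 = 160.7485824 copper
160.7485824 copper × 3.6884 = 592.90507132416 fish
592.90507132416 fish × 1.3962 = 827.814060582792192 wine
827.814060582792192 wine × 1.4243 = 1179.0555664880709190656 goat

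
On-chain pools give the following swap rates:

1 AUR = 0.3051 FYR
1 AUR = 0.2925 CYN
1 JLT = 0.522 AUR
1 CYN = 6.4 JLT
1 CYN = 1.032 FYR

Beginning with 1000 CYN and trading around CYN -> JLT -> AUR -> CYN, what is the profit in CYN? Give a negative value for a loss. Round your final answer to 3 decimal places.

1000 CYN × 6.4 = 6400 JLT
6400 JLT × 0.522 = 3340.8 AUR
3340.8 AUR × 0.2925 = 977.184 CYN
Net change: 977.184 − 1000 = -22.816 CYN

-22.816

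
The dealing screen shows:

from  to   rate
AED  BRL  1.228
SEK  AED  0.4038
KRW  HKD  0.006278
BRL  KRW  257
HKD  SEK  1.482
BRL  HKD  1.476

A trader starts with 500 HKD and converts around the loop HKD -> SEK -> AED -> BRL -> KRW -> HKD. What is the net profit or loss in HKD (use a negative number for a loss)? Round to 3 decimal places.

92.840

500 HKD × 1.482 = 741 SEK
741 SEK × 0.4038 = 299.2158 AED
299.2158 AED × 1.228 = 367.4370024 BRL
367.4370024 BRL × 257 = 94431.3096168 KRW
94431.3096168 KRW × 0.006278 = 592.8397617742704 HKD
Net change: 592.8397617742704 − 500 = 92.8397617742704 HKD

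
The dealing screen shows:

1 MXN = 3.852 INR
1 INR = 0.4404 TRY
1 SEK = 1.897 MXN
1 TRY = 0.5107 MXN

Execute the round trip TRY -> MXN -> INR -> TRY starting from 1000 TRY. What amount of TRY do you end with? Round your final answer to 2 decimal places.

1000 TRY × 0.5107 = 510.7 MXN
510.7 MXN × 3.852 = 1967.2164 INR
1967.2164 INR × 0.4404 = 866.36210256 TRY

866.36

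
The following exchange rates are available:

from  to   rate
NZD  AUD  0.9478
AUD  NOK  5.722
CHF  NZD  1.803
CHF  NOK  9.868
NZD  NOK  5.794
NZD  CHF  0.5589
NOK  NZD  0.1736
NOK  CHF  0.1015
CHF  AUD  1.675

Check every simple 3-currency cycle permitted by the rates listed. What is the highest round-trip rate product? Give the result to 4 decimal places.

1.0603

NOK→CHF→NZD→NOK: 0.1015 × 1.803 × 5.794 = 1.06033
NOK→CHF→AUD→NOK: 0.1015 × 1.675 × 5.722 = 0.97281
NOK→NZD→CHF→NOK: 0.1736 × 0.5589 × 9.868 = 0.95744
NOK→NZD→AUD→NOK: 0.1736 × 0.9478 × 5.722 = 0.94149
Maximum is NOK→CHF→NZD→NOK at 1.0603; arbitrage exists.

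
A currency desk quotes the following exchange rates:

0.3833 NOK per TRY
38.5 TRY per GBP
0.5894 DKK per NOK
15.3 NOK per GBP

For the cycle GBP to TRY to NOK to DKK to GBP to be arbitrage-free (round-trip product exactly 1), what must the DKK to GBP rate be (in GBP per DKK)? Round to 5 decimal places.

0.11497

Known legs of the cycle: 38.5 × 0.3833 × 0.5894 = 8.69780527
For no arbitrage the full-cycle product must be 1, so the missing rate is 1 / 8.69780527 ≈ 0.1149715.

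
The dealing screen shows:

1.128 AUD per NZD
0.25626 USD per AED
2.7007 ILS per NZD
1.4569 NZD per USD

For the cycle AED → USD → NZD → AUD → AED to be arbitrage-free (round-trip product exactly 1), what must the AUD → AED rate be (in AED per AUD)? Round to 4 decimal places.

2.3745

Known legs of the cycle: 0.25626 × 1.4569 × 1.128 = 0.421133378832
For no arbitrage the full-cycle product must be 1, so the missing rate is 1 / 0.421133378832 ≈ 2.374545.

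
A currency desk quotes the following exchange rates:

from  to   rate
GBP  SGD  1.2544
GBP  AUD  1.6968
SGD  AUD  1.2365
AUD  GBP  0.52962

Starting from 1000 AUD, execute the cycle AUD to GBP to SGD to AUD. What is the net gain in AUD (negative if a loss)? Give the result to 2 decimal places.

1000 AUD × 0.52962 = 529.62 GBP
529.62 GBP × 1.2544 = 664.355328 SGD
664.355328 SGD × 1.2365 = 821.475363072 AUD
Net change: 821.475363072 − 1000 = -178.524636928 AUD

-178.52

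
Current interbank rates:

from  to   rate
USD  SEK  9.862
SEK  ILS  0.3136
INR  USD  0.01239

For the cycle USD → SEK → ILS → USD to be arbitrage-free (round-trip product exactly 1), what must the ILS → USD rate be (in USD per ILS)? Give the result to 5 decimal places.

Known legs of the cycle: 9.862 × 0.3136 = 3.0927232
For no arbitrage the full-cycle product must be 1, so the missing rate is 1 / 3.0927232 ≈ 0.3233396.

0.32334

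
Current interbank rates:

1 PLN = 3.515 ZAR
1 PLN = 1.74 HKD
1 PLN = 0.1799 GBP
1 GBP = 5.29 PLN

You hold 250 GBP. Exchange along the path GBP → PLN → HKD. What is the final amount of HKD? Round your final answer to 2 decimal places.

250 GBP × 5.29 = 1322.5 PLN
1322.5 PLN × 1.74 = 2301.15 HKD

2301.15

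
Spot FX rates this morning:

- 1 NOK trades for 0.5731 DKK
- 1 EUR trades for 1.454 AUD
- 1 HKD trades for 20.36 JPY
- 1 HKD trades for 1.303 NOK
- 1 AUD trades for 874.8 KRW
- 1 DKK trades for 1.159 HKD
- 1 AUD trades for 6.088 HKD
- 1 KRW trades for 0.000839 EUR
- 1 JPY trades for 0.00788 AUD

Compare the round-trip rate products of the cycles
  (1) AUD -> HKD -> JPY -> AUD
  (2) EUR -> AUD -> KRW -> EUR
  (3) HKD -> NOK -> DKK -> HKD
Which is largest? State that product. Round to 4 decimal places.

(1) 6.088 × 20.36 × 0.00788 = 0.97674
(2) 1.454 × 874.8 × 0.000839 = 1.06717
(3) 1.303 × 0.5731 × 1.159 = 0.86548
Highest is cycle (2) at 1.0672 (>1, arbitrage).

1.0672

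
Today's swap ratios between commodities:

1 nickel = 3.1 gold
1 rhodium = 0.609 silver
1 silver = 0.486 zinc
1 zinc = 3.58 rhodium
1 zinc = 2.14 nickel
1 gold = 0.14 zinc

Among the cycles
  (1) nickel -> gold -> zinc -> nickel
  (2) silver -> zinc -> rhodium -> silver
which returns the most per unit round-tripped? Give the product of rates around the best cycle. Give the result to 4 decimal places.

(1) 3.1 × 0.14 × 2.14 = 0.92876
(2) 0.486 × 3.58 × 0.609 = 1.05959
Highest is cycle (2) at 1.0596 (>1, arbitrage).

1.0596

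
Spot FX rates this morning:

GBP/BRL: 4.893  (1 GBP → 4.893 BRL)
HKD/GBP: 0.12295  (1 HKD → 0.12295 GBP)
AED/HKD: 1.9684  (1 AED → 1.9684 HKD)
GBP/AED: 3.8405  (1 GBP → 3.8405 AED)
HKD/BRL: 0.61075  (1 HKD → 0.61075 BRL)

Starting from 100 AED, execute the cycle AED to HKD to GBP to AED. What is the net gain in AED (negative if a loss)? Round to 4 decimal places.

-7.0542

100 AED × 1.9684 = 196.84 HKD
196.84 HKD × 0.12295 = 24.201478 GBP
24.201478 GBP × 3.8405 = 92.945776259 AED
Net change: 92.945776259 − 100 = -7.054223741 AED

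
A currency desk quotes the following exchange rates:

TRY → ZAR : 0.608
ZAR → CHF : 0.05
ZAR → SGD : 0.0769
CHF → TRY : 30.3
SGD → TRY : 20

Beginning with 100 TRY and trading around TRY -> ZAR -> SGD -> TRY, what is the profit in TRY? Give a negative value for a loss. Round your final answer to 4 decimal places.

100 TRY × 0.608 = 60.8 ZAR
60.8 ZAR × 0.0769 = 4.67552 SGD
4.67552 SGD × 20 = 93.5104 TRY
Net change: 93.5104 − 100 = -6.4896 TRY

-6.4896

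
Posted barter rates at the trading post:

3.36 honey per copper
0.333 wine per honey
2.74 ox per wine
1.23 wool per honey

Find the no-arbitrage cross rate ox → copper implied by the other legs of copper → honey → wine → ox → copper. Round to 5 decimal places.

0.32619

Known legs of the cycle: 3.36 × 0.333 × 2.74 = 3.0657312
For no arbitrage the full-cycle product must be 1, so the missing rate is 1 / 3.0657312 ≈ 0.3261865.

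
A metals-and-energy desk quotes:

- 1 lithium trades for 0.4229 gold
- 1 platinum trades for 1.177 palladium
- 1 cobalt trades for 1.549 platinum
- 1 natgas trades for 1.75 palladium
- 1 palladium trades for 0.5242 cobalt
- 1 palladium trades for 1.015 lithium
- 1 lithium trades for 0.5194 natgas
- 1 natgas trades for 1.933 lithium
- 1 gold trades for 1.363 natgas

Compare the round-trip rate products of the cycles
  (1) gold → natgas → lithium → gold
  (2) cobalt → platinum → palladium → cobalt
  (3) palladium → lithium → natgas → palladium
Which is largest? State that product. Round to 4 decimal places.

(1) 1.363 × 1.933 × 0.4229 = 1.11421
(2) 1.549 × 1.177 × 0.5242 = 0.95571
(3) 1.015 × 0.5194 × 1.75 = 0.92258
Highest is cycle (1) at 1.1142 (>1, arbitrage).

1.1142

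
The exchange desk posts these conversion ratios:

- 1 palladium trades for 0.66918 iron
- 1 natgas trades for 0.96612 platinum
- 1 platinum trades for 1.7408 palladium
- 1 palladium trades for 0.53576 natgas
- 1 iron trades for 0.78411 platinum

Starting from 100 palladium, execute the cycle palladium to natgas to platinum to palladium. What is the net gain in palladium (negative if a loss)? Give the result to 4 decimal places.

100 palladium × 0.53576 = 53.576 natgas
53.576 natgas × 0.96612 = 51.76084512 platinum
51.76084512 platinum × 1.7408 = 90.105279184896 palladium
Net change: 90.105279184896 − 100 = -9.894720815104 palladium

-9.8947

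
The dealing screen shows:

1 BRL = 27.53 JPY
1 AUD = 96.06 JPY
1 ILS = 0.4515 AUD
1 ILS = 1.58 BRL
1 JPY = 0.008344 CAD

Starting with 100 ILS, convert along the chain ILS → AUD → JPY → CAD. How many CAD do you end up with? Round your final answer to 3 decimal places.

100 ILS × 0.4515 = 45.15 AUD
45.15 AUD × 96.06 = 4337.109 JPY
4337.109 JPY × 0.008344 = 36.188837496 CAD

36.189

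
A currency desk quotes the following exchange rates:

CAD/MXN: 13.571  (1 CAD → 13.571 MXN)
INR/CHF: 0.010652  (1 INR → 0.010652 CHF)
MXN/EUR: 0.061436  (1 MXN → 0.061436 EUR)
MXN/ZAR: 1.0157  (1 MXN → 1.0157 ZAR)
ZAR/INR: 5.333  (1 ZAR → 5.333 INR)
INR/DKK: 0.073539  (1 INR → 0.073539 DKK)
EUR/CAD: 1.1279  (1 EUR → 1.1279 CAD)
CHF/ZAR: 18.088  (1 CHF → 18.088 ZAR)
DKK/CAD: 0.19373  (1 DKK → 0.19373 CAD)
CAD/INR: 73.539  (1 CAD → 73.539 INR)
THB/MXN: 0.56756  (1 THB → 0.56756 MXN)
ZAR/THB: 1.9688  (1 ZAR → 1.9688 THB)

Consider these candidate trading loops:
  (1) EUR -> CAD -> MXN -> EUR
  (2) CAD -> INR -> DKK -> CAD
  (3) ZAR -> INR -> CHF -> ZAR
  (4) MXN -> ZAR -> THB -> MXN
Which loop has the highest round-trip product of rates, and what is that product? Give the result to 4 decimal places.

(1) 1.1279 × 13.571 × 0.061436 = 0.94038
(2) 73.539 × 0.073539 × 0.19373 = 1.04769
(3) 5.333 × 0.010652 × 18.088 = 1.02753
(4) 1.0157 × 1.9688 × 0.56756 = 1.13496
Highest is cycle (4) at 1.1350 (>1, arbitrage).

1.1350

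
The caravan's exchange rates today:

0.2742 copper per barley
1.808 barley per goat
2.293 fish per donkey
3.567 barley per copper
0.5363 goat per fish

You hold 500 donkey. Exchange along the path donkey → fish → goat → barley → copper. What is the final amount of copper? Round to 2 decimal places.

500 donkey × 2.293 = 1146.5 fish
1146.5 fish × 0.5363 = 614.86795 goat
614.86795 goat × 1.808 = 1111.6812536 barley
1111.6812536 barley × 0.2742 = 304.82299973712 copper

304.82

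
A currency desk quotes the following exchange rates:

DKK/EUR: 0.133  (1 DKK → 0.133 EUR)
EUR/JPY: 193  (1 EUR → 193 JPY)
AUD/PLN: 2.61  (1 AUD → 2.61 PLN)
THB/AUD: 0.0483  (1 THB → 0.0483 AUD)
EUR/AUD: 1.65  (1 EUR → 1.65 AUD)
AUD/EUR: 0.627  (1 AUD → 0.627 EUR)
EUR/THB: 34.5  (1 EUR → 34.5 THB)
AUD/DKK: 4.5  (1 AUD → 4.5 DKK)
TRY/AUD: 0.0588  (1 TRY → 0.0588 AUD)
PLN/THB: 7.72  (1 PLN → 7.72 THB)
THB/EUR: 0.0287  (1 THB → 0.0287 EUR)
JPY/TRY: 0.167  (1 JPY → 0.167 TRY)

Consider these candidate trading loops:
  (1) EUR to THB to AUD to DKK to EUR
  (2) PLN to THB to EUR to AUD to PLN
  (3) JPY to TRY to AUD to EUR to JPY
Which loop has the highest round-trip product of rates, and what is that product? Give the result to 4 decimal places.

(1) 34.5 × 0.0483 × 4.5 × 0.133 = 0.99731
(2) 7.72 × 0.0287 × 1.65 × 2.61 = 0.95417
(3) 0.167 × 0.0588 × 0.627 × 193 = 1.18828
Highest is cycle (3) at 1.1883 (>1, arbitrage).

1.1883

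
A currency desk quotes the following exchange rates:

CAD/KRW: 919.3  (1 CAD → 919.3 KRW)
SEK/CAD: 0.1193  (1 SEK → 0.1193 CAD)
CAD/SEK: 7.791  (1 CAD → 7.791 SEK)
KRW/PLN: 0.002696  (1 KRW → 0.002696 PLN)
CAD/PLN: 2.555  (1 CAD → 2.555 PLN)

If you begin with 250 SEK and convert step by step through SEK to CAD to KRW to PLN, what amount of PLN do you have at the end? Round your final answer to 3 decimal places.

73.919

250 SEK × 0.1193 = 29.825 CAD
29.825 CAD × 919.3 = 27418.1225 KRW
27418.1225 KRW × 0.002696 = 73.91925826 PLN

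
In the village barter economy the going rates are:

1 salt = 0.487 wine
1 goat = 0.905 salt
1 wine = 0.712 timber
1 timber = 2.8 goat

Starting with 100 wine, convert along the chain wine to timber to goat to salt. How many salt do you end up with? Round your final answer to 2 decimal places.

100 wine × 0.712 = 71.2 timber
71.2 timber × 2.8 = 199.36 goat
199.36 goat × 0.905 = 180.4208 salt

180.42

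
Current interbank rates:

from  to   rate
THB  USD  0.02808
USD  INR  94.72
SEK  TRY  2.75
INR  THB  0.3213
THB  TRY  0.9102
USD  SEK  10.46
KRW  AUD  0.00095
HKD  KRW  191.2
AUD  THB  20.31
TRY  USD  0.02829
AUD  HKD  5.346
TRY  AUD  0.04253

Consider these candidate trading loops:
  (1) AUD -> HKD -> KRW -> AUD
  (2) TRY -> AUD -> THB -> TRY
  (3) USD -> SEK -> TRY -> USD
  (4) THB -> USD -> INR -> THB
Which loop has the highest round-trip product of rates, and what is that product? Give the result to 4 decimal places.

0.9710

(1) 5.346 × 191.2 × 0.00095 = 0.97105
(2) 0.04253 × 20.31 × 0.9102 = 0.78622
(3) 10.46 × 2.75 × 0.02829 = 0.81376
(4) 0.02808 × 94.72 × 0.3213 = 0.85457
Highest is cycle (1) at 0.9710 (≤1, no arbitrage).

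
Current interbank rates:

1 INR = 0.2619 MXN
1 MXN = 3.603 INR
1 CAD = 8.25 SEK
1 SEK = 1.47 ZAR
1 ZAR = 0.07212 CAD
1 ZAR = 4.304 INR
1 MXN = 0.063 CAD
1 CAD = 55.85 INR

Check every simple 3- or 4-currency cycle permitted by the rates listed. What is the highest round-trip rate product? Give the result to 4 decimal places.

CAD→INR→MXN→CAD: 55.85 × 0.2619 × 0.063 = 0.92151
CAD→SEK→ZAR→CAD: 8.25 × 1.47 × 0.07212 = 0.87464
Maximum is CAD→INR→MXN→CAD at 0.9215; no arbitrage — every cycle loses value.

0.9215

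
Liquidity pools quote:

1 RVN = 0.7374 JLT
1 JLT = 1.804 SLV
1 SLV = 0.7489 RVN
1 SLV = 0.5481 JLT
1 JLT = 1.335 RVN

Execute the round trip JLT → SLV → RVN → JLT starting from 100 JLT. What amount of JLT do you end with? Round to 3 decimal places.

99.624

100 JLT × 1.804 = 180.4 SLV
180.4 SLV × 0.7489 = 135.10156 RVN
135.10156 RVN × 0.7374 = 99.623890344 JLT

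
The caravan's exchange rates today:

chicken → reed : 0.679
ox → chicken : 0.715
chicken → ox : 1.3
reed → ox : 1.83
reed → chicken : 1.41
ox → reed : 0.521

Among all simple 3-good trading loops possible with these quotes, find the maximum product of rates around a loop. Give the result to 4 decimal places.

chicken→ox→reed→chicken: 1.3 × 0.521 × 1.41 = 0.95499
chicken→reed→ox→chicken: 0.679 × 1.83 × 0.715 = 0.88844
Maximum is chicken→ox→reed→chicken at 0.9550; no arbitrage — every cycle loses value.

0.9550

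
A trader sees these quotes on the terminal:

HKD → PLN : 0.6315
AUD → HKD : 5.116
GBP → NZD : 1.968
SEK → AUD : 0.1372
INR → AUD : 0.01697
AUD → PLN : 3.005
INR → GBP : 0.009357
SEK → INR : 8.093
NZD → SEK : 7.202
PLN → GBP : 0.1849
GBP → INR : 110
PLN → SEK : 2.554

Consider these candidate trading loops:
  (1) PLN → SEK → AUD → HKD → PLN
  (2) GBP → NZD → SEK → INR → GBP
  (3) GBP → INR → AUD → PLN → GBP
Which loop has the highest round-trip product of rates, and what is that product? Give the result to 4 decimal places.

1.1321

(1) 2.554 × 0.1372 × 5.116 × 0.6315 = 1.13208
(2) 1.968 × 7.202 × 8.093 × 0.009357 = 1.07331
(3) 110 × 0.01697 × 3.005 × 0.1849 = 1.03718
Highest is cycle (1) at 1.1321 (>1, arbitrage).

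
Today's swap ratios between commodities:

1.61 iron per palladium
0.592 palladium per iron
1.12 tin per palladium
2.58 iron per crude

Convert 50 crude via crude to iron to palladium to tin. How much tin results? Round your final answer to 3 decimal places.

50 crude × 2.58 = 129 iron
129 iron × 0.592 = 76.368 palladium
76.368 palladium × 1.12 = 85.53216 tin

85.532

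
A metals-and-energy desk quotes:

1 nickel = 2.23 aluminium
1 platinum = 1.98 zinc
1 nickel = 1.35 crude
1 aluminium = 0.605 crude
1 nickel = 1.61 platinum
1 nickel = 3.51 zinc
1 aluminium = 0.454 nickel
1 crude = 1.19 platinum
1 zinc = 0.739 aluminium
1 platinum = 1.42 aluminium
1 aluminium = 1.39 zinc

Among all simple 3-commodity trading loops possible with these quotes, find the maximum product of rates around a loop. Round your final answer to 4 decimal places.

aluminium→nickel→zinc→aluminium: 0.454 × 3.51 × 0.739 = 1.17763
aluminium→nickel→platinum→aluminium: 0.454 × 1.61 × 1.42 = 1.03793
crude→platinum→aluminium→crude: 1.19 × 1.42 × 0.605 = 1.02233
Maximum is aluminium→nickel→zinc→aluminium at 1.1776; arbitrage exists.

1.1776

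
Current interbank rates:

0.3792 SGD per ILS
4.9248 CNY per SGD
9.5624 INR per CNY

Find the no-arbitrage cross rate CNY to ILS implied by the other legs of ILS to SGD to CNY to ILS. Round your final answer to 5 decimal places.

Known legs of the cycle: 0.3792 × 4.9248 = 1.86748416
For no arbitrage the full-cycle product must be 1, so the missing rate is 1 / 1.86748416 ≈ 0.5354798.

0.53548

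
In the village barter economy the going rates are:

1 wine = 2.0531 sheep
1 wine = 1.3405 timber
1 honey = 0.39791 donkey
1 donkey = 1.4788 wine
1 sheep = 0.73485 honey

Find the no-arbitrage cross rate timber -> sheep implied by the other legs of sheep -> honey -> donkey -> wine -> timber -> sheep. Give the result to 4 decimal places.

1.7252

Known legs of the cycle: 0.73485 × 0.39791 × 1.4788 × 1.3405 = 0.5796419547967839
For no arbitrage the full-cycle product must be 1, so the missing rate is 1 / 0.5796419547967839 ≈ 1.725203.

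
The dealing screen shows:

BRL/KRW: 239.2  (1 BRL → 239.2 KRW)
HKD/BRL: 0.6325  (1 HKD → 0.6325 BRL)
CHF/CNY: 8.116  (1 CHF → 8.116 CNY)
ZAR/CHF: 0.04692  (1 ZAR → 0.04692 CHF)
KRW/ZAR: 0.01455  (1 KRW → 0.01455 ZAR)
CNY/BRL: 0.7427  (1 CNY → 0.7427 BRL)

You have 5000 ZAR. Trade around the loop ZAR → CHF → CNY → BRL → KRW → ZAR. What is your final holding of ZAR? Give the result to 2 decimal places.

5000 ZAR × 0.04692 = 234.6 CHF
234.6 CHF × 8.116 = 1904.0136 CNY
1904.0136 CNY × 0.7427 = 1414.11090072 BRL
1414.11090072 BRL × 239.2 = 338255.327452224 KRW
338255.327452224 KRW × 0.01455 = 4921.6150144298592 ZAR

4921.62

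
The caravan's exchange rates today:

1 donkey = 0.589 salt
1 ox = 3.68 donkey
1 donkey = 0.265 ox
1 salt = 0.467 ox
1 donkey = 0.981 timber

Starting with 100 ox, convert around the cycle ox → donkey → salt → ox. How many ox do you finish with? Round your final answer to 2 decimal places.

101.22

100 ox × 3.68 = 368 donkey
368 donkey × 0.589 = 216.752 salt
216.752 salt × 0.467 = 101.223184 ox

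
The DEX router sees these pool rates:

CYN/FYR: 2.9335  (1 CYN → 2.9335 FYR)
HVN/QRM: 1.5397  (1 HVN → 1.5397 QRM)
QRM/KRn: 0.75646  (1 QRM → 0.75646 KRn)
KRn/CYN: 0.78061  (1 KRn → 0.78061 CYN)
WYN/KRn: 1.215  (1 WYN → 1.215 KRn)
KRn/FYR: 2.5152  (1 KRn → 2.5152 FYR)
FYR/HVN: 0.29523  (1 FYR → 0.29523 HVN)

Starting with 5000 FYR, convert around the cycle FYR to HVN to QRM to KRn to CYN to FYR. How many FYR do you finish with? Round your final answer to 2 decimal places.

3937.07

5000 FYR × 0.29523 = 1476.15 HVN
1476.15 HVN × 1.5397 = 2272.828155 QRM
2272.828155 QRM × 0.75646 = 1719.3035861313 KRn
1719.3035861313 KRn × 0.78061 = 1342.105572369954093 CYN
1342.105572369954093 CYN × 2.9335 = 3937.0666965472603318155 FYR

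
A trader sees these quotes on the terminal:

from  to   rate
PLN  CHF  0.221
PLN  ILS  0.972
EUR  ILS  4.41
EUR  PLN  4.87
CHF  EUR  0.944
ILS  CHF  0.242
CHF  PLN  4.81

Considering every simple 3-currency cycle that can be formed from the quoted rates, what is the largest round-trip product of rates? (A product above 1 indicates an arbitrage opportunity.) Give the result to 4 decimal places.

ILS→CHF→PLN→ILS: 0.242 × 4.81 × 0.972 = 1.13143
EUR→PLN→CHF→EUR: 4.87 × 0.221 × 0.944 = 1.01600
EUR→ILS→CHF→EUR: 4.41 × 0.242 × 0.944 = 1.00746
Maximum is ILS→CHF→PLN→ILS at 1.1314; arbitrage exists.

1.1314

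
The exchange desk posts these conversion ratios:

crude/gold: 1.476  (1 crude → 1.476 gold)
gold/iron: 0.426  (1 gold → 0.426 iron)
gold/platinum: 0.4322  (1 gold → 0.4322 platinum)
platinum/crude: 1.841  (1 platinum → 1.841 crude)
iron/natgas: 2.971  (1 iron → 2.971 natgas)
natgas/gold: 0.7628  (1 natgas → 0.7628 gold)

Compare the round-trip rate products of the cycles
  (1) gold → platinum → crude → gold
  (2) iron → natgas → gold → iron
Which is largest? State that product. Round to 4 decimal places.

(1) 0.4322 × 1.841 × 1.476 = 1.17442
(2) 2.971 × 0.7628 × 0.426 = 0.96543
Highest is cycle (1) at 1.1744 (>1, arbitrage).

1.1744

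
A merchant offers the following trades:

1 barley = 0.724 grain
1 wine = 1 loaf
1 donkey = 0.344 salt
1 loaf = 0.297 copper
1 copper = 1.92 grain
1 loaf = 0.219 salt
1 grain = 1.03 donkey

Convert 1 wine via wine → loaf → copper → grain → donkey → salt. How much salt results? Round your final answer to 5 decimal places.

0.20205

1 wine × 1 = 1 loaf
1 loaf × 0.297 = 0.297 copper
0.297 copper × 1.92 = 0.57024 grain
0.57024 grain × 1.03 = 0.5873472 donkey
0.5873472 donkey × 0.344 = 0.2020474368 salt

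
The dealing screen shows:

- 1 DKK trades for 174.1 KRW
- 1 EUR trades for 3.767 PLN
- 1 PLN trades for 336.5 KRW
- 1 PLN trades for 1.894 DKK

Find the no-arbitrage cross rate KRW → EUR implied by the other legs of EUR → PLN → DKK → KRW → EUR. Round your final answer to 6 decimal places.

0.000805

Known legs of the cycle: 3.767 × 1.894 × 174.1 = 1242.1509218
For no arbitrage the full-cycle product must be 1, so the missing rate is 1 / 1242.1509218 ≈ 0.00080506.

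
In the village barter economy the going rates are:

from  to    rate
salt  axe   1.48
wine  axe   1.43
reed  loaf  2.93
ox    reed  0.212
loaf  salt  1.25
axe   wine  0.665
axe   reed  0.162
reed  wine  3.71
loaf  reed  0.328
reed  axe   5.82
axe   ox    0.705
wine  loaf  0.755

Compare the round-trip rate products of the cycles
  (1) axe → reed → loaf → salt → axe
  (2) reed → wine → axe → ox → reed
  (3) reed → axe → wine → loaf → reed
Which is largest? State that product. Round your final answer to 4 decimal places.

(1) 0.162 × 2.93 × 1.25 × 1.48 = 0.87812
(2) 3.71 × 1.43 × 0.705 × 0.212 = 0.79293
(3) 5.82 × 0.665 × 0.755 × 0.328 = 0.95844
Highest is cycle (3) at 0.9584 (≤1, no arbitrage).

0.9584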